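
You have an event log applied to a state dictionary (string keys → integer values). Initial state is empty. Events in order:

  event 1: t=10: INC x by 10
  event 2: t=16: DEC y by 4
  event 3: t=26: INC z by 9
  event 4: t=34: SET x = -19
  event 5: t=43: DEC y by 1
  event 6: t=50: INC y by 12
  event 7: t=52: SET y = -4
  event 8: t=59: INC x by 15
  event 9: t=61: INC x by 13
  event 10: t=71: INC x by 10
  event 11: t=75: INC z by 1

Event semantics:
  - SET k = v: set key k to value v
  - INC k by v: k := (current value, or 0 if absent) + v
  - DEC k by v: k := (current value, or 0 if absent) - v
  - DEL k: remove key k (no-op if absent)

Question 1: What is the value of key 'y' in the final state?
Track key 'y' through all 11 events:
  event 1 (t=10: INC x by 10): y unchanged
  event 2 (t=16: DEC y by 4): y (absent) -> -4
  event 3 (t=26: INC z by 9): y unchanged
  event 4 (t=34: SET x = -19): y unchanged
  event 5 (t=43: DEC y by 1): y -4 -> -5
  event 6 (t=50: INC y by 12): y -5 -> 7
  event 7 (t=52: SET y = -4): y 7 -> -4
  event 8 (t=59: INC x by 15): y unchanged
  event 9 (t=61: INC x by 13): y unchanged
  event 10 (t=71: INC x by 10): y unchanged
  event 11 (t=75: INC z by 1): y unchanged
Final: y = -4

Answer: -4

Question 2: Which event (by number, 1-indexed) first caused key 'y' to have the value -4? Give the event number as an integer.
Looking for first event where y becomes -4:
  event 2: y (absent) -> -4  <-- first match

Answer: 2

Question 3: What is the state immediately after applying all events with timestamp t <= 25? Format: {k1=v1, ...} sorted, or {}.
Apply events with t <= 25 (2 events):
  after event 1 (t=10: INC x by 10): {x=10}
  after event 2 (t=16: DEC y by 4): {x=10, y=-4}

Answer: {x=10, y=-4}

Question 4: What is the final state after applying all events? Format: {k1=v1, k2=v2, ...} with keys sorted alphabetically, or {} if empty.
  after event 1 (t=10: INC x by 10): {x=10}
  after event 2 (t=16: DEC y by 4): {x=10, y=-4}
  after event 3 (t=26: INC z by 9): {x=10, y=-4, z=9}
  after event 4 (t=34: SET x = -19): {x=-19, y=-4, z=9}
  after event 5 (t=43: DEC y by 1): {x=-19, y=-5, z=9}
  after event 6 (t=50: INC y by 12): {x=-19, y=7, z=9}
  after event 7 (t=52: SET y = -4): {x=-19, y=-4, z=9}
  after event 8 (t=59: INC x by 15): {x=-4, y=-4, z=9}
  after event 9 (t=61: INC x by 13): {x=9, y=-4, z=9}
  after event 10 (t=71: INC x by 10): {x=19, y=-4, z=9}
  after event 11 (t=75: INC z by 1): {x=19, y=-4, z=10}

Answer: {x=19, y=-4, z=10}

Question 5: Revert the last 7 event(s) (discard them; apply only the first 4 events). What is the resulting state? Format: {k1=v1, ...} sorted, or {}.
Keep first 4 events (discard last 7):
  after event 1 (t=10: INC x by 10): {x=10}
  after event 2 (t=16: DEC y by 4): {x=10, y=-4}
  after event 3 (t=26: INC z by 9): {x=10, y=-4, z=9}
  after event 4 (t=34: SET x = -19): {x=-19, y=-4, z=9}

Answer: {x=-19, y=-4, z=9}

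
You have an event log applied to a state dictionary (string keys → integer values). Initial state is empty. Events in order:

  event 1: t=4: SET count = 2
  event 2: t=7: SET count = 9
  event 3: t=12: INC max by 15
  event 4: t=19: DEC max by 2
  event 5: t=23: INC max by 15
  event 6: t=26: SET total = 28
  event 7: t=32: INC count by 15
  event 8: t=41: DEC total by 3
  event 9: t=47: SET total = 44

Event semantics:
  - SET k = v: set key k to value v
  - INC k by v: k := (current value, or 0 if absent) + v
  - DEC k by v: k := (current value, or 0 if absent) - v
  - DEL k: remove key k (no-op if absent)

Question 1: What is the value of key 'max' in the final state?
Answer: 28

Derivation:
Track key 'max' through all 9 events:
  event 1 (t=4: SET count = 2): max unchanged
  event 2 (t=7: SET count = 9): max unchanged
  event 3 (t=12: INC max by 15): max (absent) -> 15
  event 4 (t=19: DEC max by 2): max 15 -> 13
  event 5 (t=23: INC max by 15): max 13 -> 28
  event 6 (t=26: SET total = 28): max unchanged
  event 7 (t=32: INC count by 15): max unchanged
  event 8 (t=41: DEC total by 3): max unchanged
  event 9 (t=47: SET total = 44): max unchanged
Final: max = 28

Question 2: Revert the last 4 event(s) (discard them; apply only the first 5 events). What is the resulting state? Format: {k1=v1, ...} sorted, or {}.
Keep first 5 events (discard last 4):
  after event 1 (t=4: SET count = 2): {count=2}
  after event 2 (t=7: SET count = 9): {count=9}
  after event 3 (t=12: INC max by 15): {count=9, max=15}
  after event 4 (t=19: DEC max by 2): {count=9, max=13}
  after event 5 (t=23: INC max by 15): {count=9, max=28}

Answer: {count=9, max=28}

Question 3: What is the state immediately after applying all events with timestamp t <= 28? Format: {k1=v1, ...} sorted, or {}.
Answer: {count=9, max=28, total=28}

Derivation:
Apply events with t <= 28 (6 events):
  after event 1 (t=4: SET count = 2): {count=2}
  after event 2 (t=7: SET count = 9): {count=9}
  after event 3 (t=12: INC max by 15): {count=9, max=15}
  after event 4 (t=19: DEC max by 2): {count=9, max=13}
  after event 5 (t=23: INC max by 15): {count=9, max=28}
  after event 6 (t=26: SET total = 28): {count=9, max=28, total=28}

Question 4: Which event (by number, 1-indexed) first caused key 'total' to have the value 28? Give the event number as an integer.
Answer: 6

Derivation:
Looking for first event where total becomes 28:
  event 6: total (absent) -> 28  <-- first match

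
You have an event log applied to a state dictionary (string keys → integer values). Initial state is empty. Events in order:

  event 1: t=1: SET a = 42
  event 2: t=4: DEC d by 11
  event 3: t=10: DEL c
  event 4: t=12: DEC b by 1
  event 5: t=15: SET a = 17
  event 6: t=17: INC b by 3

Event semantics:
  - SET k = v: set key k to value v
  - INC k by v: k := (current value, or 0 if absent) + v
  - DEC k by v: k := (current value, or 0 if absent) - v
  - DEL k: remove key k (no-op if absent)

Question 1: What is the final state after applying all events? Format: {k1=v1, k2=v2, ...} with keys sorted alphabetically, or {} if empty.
  after event 1 (t=1: SET a = 42): {a=42}
  after event 2 (t=4: DEC d by 11): {a=42, d=-11}
  after event 3 (t=10: DEL c): {a=42, d=-11}
  after event 4 (t=12: DEC b by 1): {a=42, b=-1, d=-11}
  after event 5 (t=15: SET a = 17): {a=17, b=-1, d=-11}
  after event 6 (t=17: INC b by 3): {a=17, b=2, d=-11}

Answer: {a=17, b=2, d=-11}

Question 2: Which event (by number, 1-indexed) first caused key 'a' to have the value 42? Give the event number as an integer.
Answer: 1

Derivation:
Looking for first event where a becomes 42:
  event 1: a (absent) -> 42  <-- first match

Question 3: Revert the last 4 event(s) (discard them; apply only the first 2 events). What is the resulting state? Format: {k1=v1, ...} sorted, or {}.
Keep first 2 events (discard last 4):
  after event 1 (t=1: SET a = 42): {a=42}
  after event 2 (t=4: DEC d by 11): {a=42, d=-11}

Answer: {a=42, d=-11}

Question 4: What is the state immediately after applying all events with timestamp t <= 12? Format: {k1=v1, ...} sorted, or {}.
Apply events with t <= 12 (4 events):
  after event 1 (t=1: SET a = 42): {a=42}
  after event 2 (t=4: DEC d by 11): {a=42, d=-11}
  after event 3 (t=10: DEL c): {a=42, d=-11}
  after event 4 (t=12: DEC b by 1): {a=42, b=-1, d=-11}

Answer: {a=42, b=-1, d=-11}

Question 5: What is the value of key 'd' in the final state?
Track key 'd' through all 6 events:
  event 1 (t=1: SET a = 42): d unchanged
  event 2 (t=4: DEC d by 11): d (absent) -> -11
  event 3 (t=10: DEL c): d unchanged
  event 4 (t=12: DEC b by 1): d unchanged
  event 5 (t=15: SET a = 17): d unchanged
  event 6 (t=17: INC b by 3): d unchanged
Final: d = -11

Answer: -11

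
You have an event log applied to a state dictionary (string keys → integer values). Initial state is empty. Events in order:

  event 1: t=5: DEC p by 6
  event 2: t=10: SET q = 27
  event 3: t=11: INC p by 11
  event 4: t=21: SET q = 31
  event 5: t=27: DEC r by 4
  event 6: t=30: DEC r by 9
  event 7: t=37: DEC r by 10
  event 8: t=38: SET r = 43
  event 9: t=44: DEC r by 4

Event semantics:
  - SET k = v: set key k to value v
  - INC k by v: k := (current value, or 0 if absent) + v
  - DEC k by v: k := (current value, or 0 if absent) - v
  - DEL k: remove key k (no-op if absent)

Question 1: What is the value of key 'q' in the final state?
Answer: 31

Derivation:
Track key 'q' through all 9 events:
  event 1 (t=5: DEC p by 6): q unchanged
  event 2 (t=10: SET q = 27): q (absent) -> 27
  event 3 (t=11: INC p by 11): q unchanged
  event 4 (t=21: SET q = 31): q 27 -> 31
  event 5 (t=27: DEC r by 4): q unchanged
  event 6 (t=30: DEC r by 9): q unchanged
  event 7 (t=37: DEC r by 10): q unchanged
  event 8 (t=38: SET r = 43): q unchanged
  event 9 (t=44: DEC r by 4): q unchanged
Final: q = 31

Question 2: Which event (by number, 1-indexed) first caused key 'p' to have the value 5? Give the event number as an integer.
Answer: 3

Derivation:
Looking for first event where p becomes 5:
  event 1: p = -6
  event 2: p = -6
  event 3: p -6 -> 5  <-- first match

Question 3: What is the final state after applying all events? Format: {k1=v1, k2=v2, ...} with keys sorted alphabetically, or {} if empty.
Answer: {p=5, q=31, r=39}

Derivation:
  after event 1 (t=5: DEC p by 6): {p=-6}
  after event 2 (t=10: SET q = 27): {p=-6, q=27}
  after event 3 (t=11: INC p by 11): {p=5, q=27}
  after event 4 (t=21: SET q = 31): {p=5, q=31}
  after event 5 (t=27: DEC r by 4): {p=5, q=31, r=-4}
  after event 6 (t=30: DEC r by 9): {p=5, q=31, r=-13}
  after event 7 (t=37: DEC r by 10): {p=5, q=31, r=-23}
  after event 8 (t=38: SET r = 43): {p=5, q=31, r=43}
  after event 9 (t=44: DEC r by 4): {p=5, q=31, r=39}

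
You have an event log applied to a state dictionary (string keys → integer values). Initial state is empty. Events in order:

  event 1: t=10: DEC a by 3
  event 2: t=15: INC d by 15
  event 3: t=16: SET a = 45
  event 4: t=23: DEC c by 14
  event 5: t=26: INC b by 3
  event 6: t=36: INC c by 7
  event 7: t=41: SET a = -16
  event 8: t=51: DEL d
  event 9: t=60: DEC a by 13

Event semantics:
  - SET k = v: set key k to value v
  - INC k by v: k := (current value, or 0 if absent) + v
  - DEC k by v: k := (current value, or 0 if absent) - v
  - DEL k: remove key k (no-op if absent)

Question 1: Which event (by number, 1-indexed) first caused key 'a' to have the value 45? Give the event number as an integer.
Looking for first event where a becomes 45:
  event 1: a = -3
  event 2: a = -3
  event 3: a -3 -> 45  <-- first match

Answer: 3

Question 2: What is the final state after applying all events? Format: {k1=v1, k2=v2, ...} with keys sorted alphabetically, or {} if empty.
Answer: {a=-29, b=3, c=-7}

Derivation:
  after event 1 (t=10: DEC a by 3): {a=-3}
  after event 2 (t=15: INC d by 15): {a=-3, d=15}
  after event 3 (t=16: SET a = 45): {a=45, d=15}
  after event 4 (t=23: DEC c by 14): {a=45, c=-14, d=15}
  after event 5 (t=26: INC b by 3): {a=45, b=3, c=-14, d=15}
  after event 6 (t=36: INC c by 7): {a=45, b=3, c=-7, d=15}
  after event 7 (t=41: SET a = -16): {a=-16, b=3, c=-7, d=15}
  after event 8 (t=51: DEL d): {a=-16, b=3, c=-7}
  after event 9 (t=60: DEC a by 13): {a=-29, b=3, c=-7}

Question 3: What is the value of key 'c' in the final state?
Track key 'c' through all 9 events:
  event 1 (t=10: DEC a by 3): c unchanged
  event 2 (t=15: INC d by 15): c unchanged
  event 3 (t=16: SET a = 45): c unchanged
  event 4 (t=23: DEC c by 14): c (absent) -> -14
  event 5 (t=26: INC b by 3): c unchanged
  event 6 (t=36: INC c by 7): c -14 -> -7
  event 7 (t=41: SET a = -16): c unchanged
  event 8 (t=51: DEL d): c unchanged
  event 9 (t=60: DEC a by 13): c unchanged
Final: c = -7

Answer: -7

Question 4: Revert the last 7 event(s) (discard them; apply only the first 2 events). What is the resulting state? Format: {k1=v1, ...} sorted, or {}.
Keep first 2 events (discard last 7):
  after event 1 (t=10: DEC a by 3): {a=-3}
  after event 2 (t=15: INC d by 15): {a=-3, d=15}

Answer: {a=-3, d=15}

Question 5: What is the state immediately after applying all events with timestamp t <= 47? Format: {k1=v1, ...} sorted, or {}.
Apply events with t <= 47 (7 events):
  after event 1 (t=10: DEC a by 3): {a=-3}
  after event 2 (t=15: INC d by 15): {a=-3, d=15}
  after event 3 (t=16: SET a = 45): {a=45, d=15}
  after event 4 (t=23: DEC c by 14): {a=45, c=-14, d=15}
  after event 5 (t=26: INC b by 3): {a=45, b=3, c=-14, d=15}
  after event 6 (t=36: INC c by 7): {a=45, b=3, c=-7, d=15}
  after event 7 (t=41: SET a = -16): {a=-16, b=3, c=-7, d=15}

Answer: {a=-16, b=3, c=-7, d=15}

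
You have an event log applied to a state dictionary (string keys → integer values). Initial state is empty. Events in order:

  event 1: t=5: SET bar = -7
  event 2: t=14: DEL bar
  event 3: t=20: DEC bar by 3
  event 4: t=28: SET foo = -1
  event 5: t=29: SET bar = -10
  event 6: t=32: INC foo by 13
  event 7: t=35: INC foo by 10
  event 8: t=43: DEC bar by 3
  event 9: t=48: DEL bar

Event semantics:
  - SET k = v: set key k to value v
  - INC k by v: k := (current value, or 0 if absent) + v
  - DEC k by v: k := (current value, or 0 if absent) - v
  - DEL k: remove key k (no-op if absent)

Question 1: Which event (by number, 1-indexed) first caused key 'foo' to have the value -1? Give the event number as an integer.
Looking for first event where foo becomes -1:
  event 4: foo (absent) -> -1  <-- first match

Answer: 4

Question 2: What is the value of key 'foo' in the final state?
Track key 'foo' through all 9 events:
  event 1 (t=5: SET bar = -7): foo unchanged
  event 2 (t=14: DEL bar): foo unchanged
  event 3 (t=20: DEC bar by 3): foo unchanged
  event 4 (t=28: SET foo = -1): foo (absent) -> -1
  event 5 (t=29: SET bar = -10): foo unchanged
  event 6 (t=32: INC foo by 13): foo -1 -> 12
  event 7 (t=35: INC foo by 10): foo 12 -> 22
  event 8 (t=43: DEC bar by 3): foo unchanged
  event 9 (t=48: DEL bar): foo unchanged
Final: foo = 22

Answer: 22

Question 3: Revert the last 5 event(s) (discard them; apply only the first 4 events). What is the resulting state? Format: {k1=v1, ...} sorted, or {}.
Keep first 4 events (discard last 5):
  after event 1 (t=5: SET bar = -7): {bar=-7}
  after event 2 (t=14: DEL bar): {}
  after event 3 (t=20: DEC bar by 3): {bar=-3}
  after event 4 (t=28: SET foo = -1): {bar=-3, foo=-1}

Answer: {bar=-3, foo=-1}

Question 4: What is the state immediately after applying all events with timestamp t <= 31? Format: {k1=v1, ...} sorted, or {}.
Apply events with t <= 31 (5 events):
  after event 1 (t=5: SET bar = -7): {bar=-7}
  after event 2 (t=14: DEL bar): {}
  after event 3 (t=20: DEC bar by 3): {bar=-3}
  after event 4 (t=28: SET foo = -1): {bar=-3, foo=-1}
  after event 5 (t=29: SET bar = -10): {bar=-10, foo=-1}

Answer: {bar=-10, foo=-1}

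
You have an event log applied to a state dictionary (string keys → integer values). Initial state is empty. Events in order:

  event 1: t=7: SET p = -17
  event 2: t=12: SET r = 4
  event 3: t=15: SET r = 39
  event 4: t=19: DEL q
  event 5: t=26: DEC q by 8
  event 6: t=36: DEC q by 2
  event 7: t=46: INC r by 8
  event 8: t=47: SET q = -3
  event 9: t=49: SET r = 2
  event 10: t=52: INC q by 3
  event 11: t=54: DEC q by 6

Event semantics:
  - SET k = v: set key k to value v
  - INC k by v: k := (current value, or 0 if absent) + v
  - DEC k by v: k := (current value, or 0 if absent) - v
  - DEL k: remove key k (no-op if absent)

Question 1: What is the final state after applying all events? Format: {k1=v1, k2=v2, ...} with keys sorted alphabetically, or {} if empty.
  after event 1 (t=7: SET p = -17): {p=-17}
  after event 2 (t=12: SET r = 4): {p=-17, r=4}
  after event 3 (t=15: SET r = 39): {p=-17, r=39}
  after event 4 (t=19: DEL q): {p=-17, r=39}
  after event 5 (t=26: DEC q by 8): {p=-17, q=-8, r=39}
  after event 6 (t=36: DEC q by 2): {p=-17, q=-10, r=39}
  after event 7 (t=46: INC r by 8): {p=-17, q=-10, r=47}
  after event 8 (t=47: SET q = -3): {p=-17, q=-3, r=47}
  after event 9 (t=49: SET r = 2): {p=-17, q=-3, r=2}
  after event 10 (t=52: INC q by 3): {p=-17, q=0, r=2}
  after event 11 (t=54: DEC q by 6): {p=-17, q=-6, r=2}

Answer: {p=-17, q=-6, r=2}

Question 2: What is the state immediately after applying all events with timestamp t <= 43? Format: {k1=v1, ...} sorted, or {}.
Apply events with t <= 43 (6 events):
  after event 1 (t=7: SET p = -17): {p=-17}
  after event 2 (t=12: SET r = 4): {p=-17, r=4}
  after event 3 (t=15: SET r = 39): {p=-17, r=39}
  after event 4 (t=19: DEL q): {p=-17, r=39}
  after event 5 (t=26: DEC q by 8): {p=-17, q=-8, r=39}
  after event 6 (t=36: DEC q by 2): {p=-17, q=-10, r=39}

Answer: {p=-17, q=-10, r=39}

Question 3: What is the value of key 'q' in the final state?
Answer: -6

Derivation:
Track key 'q' through all 11 events:
  event 1 (t=7: SET p = -17): q unchanged
  event 2 (t=12: SET r = 4): q unchanged
  event 3 (t=15: SET r = 39): q unchanged
  event 4 (t=19: DEL q): q (absent) -> (absent)
  event 5 (t=26: DEC q by 8): q (absent) -> -8
  event 6 (t=36: DEC q by 2): q -8 -> -10
  event 7 (t=46: INC r by 8): q unchanged
  event 8 (t=47: SET q = -3): q -10 -> -3
  event 9 (t=49: SET r = 2): q unchanged
  event 10 (t=52: INC q by 3): q -3 -> 0
  event 11 (t=54: DEC q by 6): q 0 -> -6
Final: q = -6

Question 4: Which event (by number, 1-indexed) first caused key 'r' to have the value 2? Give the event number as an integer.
Answer: 9

Derivation:
Looking for first event where r becomes 2:
  event 2: r = 4
  event 3: r = 39
  event 4: r = 39
  event 5: r = 39
  event 6: r = 39
  event 7: r = 47
  event 8: r = 47
  event 9: r 47 -> 2  <-- first match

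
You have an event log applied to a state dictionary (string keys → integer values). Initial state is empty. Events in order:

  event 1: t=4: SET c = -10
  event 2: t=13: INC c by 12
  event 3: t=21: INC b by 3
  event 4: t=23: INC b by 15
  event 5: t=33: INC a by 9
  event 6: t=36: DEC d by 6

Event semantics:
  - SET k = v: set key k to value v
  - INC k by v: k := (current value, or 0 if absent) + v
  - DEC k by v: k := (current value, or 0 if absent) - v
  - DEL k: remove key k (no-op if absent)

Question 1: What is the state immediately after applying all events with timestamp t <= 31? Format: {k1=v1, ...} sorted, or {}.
Apply events with t <= 31 (4 events):
  after event 1 (t=4: SET c = -10): {c=-10}
  after event 2 (t=13: INC c by 12): {c=2}
  after event 3 (t=21: INC b by 3): {b=3, c=2}
  after event 4 (t=23: INC b by 15): {b=18, c=2}

Answer: {b=18, c=2}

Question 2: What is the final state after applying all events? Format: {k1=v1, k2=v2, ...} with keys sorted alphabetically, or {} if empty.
Answer: {a=9, b=18, c=2, d=-6}

Derivation:
  after event 1 (t=4: SET c = -10): {c=-10}
  after event 2 (t=13: INC c by 12): {c=2}
  after event 3 (t=21: INC b by 3): {b=3, c=2}
  after event 4 (t=23: INC b by 15): {b=18, c=2}
  after event 5 (t=33: INC a by 9): {a=9, b=18, c=2}
  after event 6 (t=36: DEC d by 6): {a=9, b=18, c=2, d=-6}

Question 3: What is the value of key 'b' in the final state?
Track key 'b' through all 6 events:
  event 1 (t=4: SET c = -10): b unchanged
  event 2 (t=13: INC c by 12): b unchanged
  event 3 (t=21: INC b by 3): b (absent) -> 3
  event 4 (t=23: INC b by 15): b 3 -> 18
  event 5 (t=33: INC a by 9): b unchanged
  event 6 (t=36: DEC d by 6): b unchanged
Final: b = 18

Answer: 18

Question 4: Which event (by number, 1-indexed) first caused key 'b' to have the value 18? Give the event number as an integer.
Answer: 4

Derivation:
Looking for first event where b becomes 18:
  event 3: b = 3
  event 4: b 3 -> 18  <-- first match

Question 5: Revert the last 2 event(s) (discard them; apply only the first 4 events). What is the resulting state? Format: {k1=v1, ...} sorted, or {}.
Answer: {b=18, c=2}

Derivation:
Keep first 4 events (discard last 2):
  after event 1 (t=4: SET c = -10): {c=-10}
  after event 2 (t=13: INC c by 12): {c=2}
  after event 3 (t=21: INC b by 3): {b=3, c=2}
  after event 4 (t=23: INC b by 15): {b=18, c=2}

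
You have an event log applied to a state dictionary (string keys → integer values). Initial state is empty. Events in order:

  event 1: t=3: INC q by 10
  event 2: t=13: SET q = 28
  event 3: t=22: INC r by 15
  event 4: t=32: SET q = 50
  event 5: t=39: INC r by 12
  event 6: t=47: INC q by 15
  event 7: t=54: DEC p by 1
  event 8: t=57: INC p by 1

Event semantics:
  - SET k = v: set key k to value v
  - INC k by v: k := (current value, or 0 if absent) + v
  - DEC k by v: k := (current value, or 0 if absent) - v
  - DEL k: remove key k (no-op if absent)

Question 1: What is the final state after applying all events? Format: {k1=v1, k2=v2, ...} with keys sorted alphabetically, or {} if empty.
Answer: {p=0, q=65, r=27}

Derivation:
  after event 1 (t=3: INC q by 10): {q=10}
  after event 2 (t=13: SET q = 28): {q=28}
  after event 3 (t=22: INC r by 15): {q=28, r=15}
  after event 4 (t=32: SET q = 50): {q=50, r=15}
  after event 5 (t=39: INC r by 12): {q=50, r=27}
  after event 6 (t=47: INC q by 15): {q=65, r=27}
  after event 7 (t=54: DEC p by 1): {p=-1, q=65, r=27}
  after event 8 (t=57: INC p by 1): {p=0, q=65, r=27}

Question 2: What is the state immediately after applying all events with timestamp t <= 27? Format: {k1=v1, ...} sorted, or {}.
Apply events with t <= 27 (3 events):
  after event 1 (t=3: INC q by 10): {q=10}
  after event 2 (t=13: SET q = 28): {q=28}
  after event 3 (t=22: INC r by 15): {q=28, r=15}

Answer: {q=28, r=15}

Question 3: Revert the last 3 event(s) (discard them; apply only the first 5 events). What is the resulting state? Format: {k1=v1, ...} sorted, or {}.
Answer: {q=50, r=27}

Derivation:
Keep first 5 events (discard last 3):
  after event 1 (t=3: INC q by 10): {q=10}
  after event 2 (t=13: SET q = 28): {q=28}
  after event 3 (t=22: INC r by 15): {q=28, r=15}
  after event 4 (t=32: SET q = 50): {q=50, r=15}
  after event 5 (t=39: INC r by 12): {q=50, r=27}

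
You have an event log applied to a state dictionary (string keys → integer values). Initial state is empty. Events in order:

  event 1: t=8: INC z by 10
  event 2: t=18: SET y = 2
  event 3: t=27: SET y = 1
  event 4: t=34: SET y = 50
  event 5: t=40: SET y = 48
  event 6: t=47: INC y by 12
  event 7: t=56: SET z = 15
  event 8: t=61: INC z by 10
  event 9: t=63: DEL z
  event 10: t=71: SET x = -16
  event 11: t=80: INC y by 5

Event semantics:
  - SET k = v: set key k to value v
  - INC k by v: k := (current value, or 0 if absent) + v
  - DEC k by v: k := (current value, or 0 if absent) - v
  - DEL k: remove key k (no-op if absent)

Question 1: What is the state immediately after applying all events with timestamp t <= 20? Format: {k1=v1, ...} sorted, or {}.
Apply events with t <= 20 (2 events):
  after event 1 (t=8: INC z by 10): {z=10}
  after event 2 (t=18: SET y = 2): {y=2, z=10}

Answer: {y=2, z=10}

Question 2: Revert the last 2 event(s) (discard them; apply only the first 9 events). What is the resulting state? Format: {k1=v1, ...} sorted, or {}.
Keep first 9 events (discard last 2):
  after event 1 (t=8: INC z by 10): {z=10}
  after event 2 (t=18: SET y = 2): {y=2, z=10}
  after event 3 (t=27: SET y = 1): {y=1, z=10}
  after event 4 (t=34: SET y = 50): {y=50, z=10}
  after event 5 (t=40: SET y = 48): {y=48, z=10}
  after event 6 (t=47: INC y by 12): {y=60, z=10}
  after event 7 (t=56: SET z = 15): {y=60, z=15}
  after event 8 (t=61: INC z by 10): {y=60, z=25}
  after event 9 (t=63: DEL z): {y=60}

Answer: {y=60}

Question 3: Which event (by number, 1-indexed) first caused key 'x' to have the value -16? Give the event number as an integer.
Looking for first event where x becomes -16:
  event 10: x (absent) -> -16  <-- first match

Answer: 10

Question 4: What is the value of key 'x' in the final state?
Answer: -16

Derivation:
Track key 'x' through all 11 events:
  event 1 (t=8: INC z by 10): x unchanged
  event 2 (t=18: SET y = 2): x unchanged
  event 3 (t=27: SET y = 1): x unchanged
  event 4 (t=34: SET y = 50): x unchanged
  event 5 (t=40: SET y = 48): x unchanged
  event 6 (t=47: INC y by 12): x unchanged
  event 7 (t=56: SET z = 15): x unchanged
  event 8 (t=61: INC z by 10): x unchanged
  event 9 (t=63: DEL z): x unchanged
  event 10 (t=71: SET x = -16): x (absent) -> -16
  event 11 (t=80: INC y by 5): x unchanged
Final: x = -16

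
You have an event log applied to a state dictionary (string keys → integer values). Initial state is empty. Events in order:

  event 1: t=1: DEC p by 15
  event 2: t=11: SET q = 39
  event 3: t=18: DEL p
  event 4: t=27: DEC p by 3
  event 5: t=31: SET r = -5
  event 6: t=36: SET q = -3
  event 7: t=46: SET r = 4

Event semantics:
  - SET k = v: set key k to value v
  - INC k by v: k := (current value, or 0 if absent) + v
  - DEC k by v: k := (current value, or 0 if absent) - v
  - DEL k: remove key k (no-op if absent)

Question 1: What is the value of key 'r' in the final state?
Answer: 4

Derivation:
Track key 'r' through all 7 events:
  event 1 (t=1: DEC p by 15): r unchanged
  event 2 (t=11: SET q = 39): r unchanged
  event 3 (t=18: DEL p): r unchanged
  event 4 (t=27: DEC p by 3): r unchanged
  event 5 (t=31: SET r = -5): r (absent) -> -5
  event 6 (t=36: SET q = -3): r unchanged
  event 7 (t=46: SET r = 4): r -5 -> 4
Final: r = 4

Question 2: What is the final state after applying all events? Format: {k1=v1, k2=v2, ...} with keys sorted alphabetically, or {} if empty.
Answer: {p=-3, q=-3, r=4}

Derivation:
  after event 1 (t=1: DEC p by 15): {p=-15}
  after event 2 (t=11: SET q = 39): {p=-15, q=39}
  after event 3 (t=18: DEL p): {q=39}
  after event 4 (t=27: DEC p by 3): {p=-3, q=39}
  after event 5 (t=31: SET r = -5): {p=-3, q=39, r=-5}
  after event 6 (t=36: SET q = -3): {p=-3, q=-3, r=-5}
  after event 7 (t=46: SET r = 4): {p=-3, q=-3, r=4}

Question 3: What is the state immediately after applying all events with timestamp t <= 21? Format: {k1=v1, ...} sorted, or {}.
Apply events with t <= 21 (3 events):
  after event 1 (t=1: DEC p by 15): {p=-15}
  after event 2 (t=11: SET q = 39): {p=-15, q=39}
  after event 3 (t=18: DEL p): {q=39}

Answer: {q=39}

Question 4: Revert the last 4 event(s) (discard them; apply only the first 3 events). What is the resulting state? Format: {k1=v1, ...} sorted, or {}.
Keep first 3 events (discard last 4):
  after event 1 (t=1: DEC p by 15): {p=-15}
  after event 2 (t=11: SET q = 39): {p=-15, q=39}
  after event 3 (t=18: DEL p): {q=39}

Answer: {q=39}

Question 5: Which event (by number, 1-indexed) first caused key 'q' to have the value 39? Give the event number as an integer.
Looking for first event where q becomes 39:
  event 2: q (absent) -> 39  <-- first match

Answer: 2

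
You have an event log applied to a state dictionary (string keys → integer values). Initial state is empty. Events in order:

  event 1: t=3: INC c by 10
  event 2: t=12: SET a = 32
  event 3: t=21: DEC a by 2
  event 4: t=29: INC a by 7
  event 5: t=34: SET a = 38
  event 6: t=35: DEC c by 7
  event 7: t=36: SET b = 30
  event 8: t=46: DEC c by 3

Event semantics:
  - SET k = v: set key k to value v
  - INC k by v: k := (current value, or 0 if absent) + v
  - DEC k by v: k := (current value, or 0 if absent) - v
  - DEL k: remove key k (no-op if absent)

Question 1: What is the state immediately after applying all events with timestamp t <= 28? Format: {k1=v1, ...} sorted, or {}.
Apply events with t <= 28 (3 events):
  after event 1 (t=3: INC c by 10): {c=10}
  after event 2 (t=12: SET a = 32): {a=32, c=10}
  after event 3 (t=21: DEC a by 2): {a=30, c=10}

Answer: {a=30, c=10}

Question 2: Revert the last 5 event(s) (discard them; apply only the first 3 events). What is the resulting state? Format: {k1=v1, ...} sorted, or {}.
Answer: {a=30, c=10}

Derivation:
Keep first 3 events (discard last 5):
  after event 1 (t=3: INC c by 10): {c=10}
  after event 2 (t=12: SET a = 32): {a=32, c=10}
  after event 3 (t=21: DEC a by 2): {a=30, c=10}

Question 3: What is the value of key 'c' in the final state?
Track key 'c' through all 8 events:
  event 1 (t=3: INC c by 10): c (absent) -> 10
  event 2 (t=12: SET a = 32): c unchanged
  event 3 (t=21: DEC a by 2): c unchanged
  event 4 (t=29: INC a by 7): c unchanged
  event 5 (t=34: SET a = 38): c unchanged
  event 6 (t=35: DEC c by 7): c 10 -> 3
  event 7 (t=36: SET b = 30): c unchanged
  event 8 (t=46: DEC c by 3): c 3 -> 0
Final: c = 0

Answer: 0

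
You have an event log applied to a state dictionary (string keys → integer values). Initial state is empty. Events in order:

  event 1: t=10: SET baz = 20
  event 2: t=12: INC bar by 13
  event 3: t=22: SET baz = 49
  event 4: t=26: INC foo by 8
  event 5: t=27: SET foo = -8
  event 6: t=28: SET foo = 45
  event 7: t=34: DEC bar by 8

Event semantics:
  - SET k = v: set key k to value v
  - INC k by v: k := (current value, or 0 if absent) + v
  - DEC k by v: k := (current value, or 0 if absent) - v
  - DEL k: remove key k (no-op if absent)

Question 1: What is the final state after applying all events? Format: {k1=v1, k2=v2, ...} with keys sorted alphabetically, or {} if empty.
Answer: {bar=5, baz=49, foo=45}

Derivation:
  after event 1 (t=10: SET baz = 20): {baz=20}
  after event 2 (t=12: INC bar by 13): {bar=13, baz=20}
  after event 3 (t=22: SET baz = 49): {bar=13, baz=49}
  after event 4 (t=26: INC foo by 8): {bar=13, baz=49, foo=8}
  after event 5 (t=27: SET foo = -8): {bar=13, baz=49, foo=-8}
  after event 6 (t=28: SET foo = 45): {bar=13, baz=49, foo=45}
  after event 7 (t=34: DEC bar by 8): {bar=5, baz=49, foo=45}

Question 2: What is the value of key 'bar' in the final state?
Track key 'bar' through all 7 events:
  event 1 (t=10: SET baz = 20): bar unchanged
  event 2 (t=12: INC bar by 13): bar (absent) -> 13
  event 3 (t=22: SET baz = 49): bar unchanged
  event 4 (t=26: INC foo by 8): bar unchanged
  event 5 (t=27: SET foo = -8): bar unchanged
  event 6 (t=28: SET foo = 45): bar unchanged
  event 7 (t=34: DEC bar by 8): bar 13 -> 5
Final: bar = 5

Answer: 5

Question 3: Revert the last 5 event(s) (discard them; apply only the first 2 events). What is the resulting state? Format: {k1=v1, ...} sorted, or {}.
Answer: {bar=13, baz=20}

Derivation:
Keep first 2 events (discard last 5):
  after event 1 (t=10: SET baz = 20): {baz=20}
  after event 2 (t=12: INC bar by 13): {bar=13, baz=20}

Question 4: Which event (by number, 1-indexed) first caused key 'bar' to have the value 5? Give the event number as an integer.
Looking for first event where bar becomes 5:
  event 2: bar = 13
  event 3: bar = 13
  event 4: bar = 13
  event 5: bar = 13
  event 6: bar = 13
  event 7: bar 13 -> 5  <-- first match

Answer: 7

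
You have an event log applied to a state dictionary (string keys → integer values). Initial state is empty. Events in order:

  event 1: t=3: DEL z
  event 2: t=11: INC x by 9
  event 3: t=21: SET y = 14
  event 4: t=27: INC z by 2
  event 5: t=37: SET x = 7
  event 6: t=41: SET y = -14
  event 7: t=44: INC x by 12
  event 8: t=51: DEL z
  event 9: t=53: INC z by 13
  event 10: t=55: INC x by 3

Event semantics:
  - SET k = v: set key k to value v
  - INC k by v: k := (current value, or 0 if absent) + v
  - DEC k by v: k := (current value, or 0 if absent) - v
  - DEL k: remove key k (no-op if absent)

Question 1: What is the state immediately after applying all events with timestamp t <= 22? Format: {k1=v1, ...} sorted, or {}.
Answer: {x=9, y=14}

Derivation:
Apply events with t <= 22 (3 events):
  after event 1 (t=3: DEL z): {}
  after event 2 (t=11: INC x by 9): {x=9}
  after event 3 (t=21: SET y = 14): {x=9, y=14}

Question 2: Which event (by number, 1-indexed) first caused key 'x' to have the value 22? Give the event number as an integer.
Looking for first event where x becomes 22:
  event 2: x = 9
  event 3: x = 9
  event 4: x = 9
  event 5: x = 7
  event 6: x = 7
  event 7: x = 19
  event 8: x = 19
  event 9: x = 19
  event 10: x 19 -> 22  <-- first match

Answer: 10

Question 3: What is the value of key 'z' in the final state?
Track key 'z' through all 10 events:
  event 1 (t=3: DEL z): z (absent) -> (absent)
  event 2 (t=11: INC x by 9): z unchanged
  event 3 (t=21: SET y = 14): z unchanged
  event 4 (t=27: INC z by 2): z (absent) -> 2
  event 5 (t=37: SET x = 7): z unchanged
  event 6 (t=41: SET y = -14): z unchanged
  event 7 (t=44: INC x by 12): z unchanged
  event 8 (t=51: DEL z): z 2 -> (absent)
  event 9 (t=53: INC z by 13): z (absent) -> 13
  event 10 (t=55: INC x by 3): z unchanged
Final: z = 13

Answer: 13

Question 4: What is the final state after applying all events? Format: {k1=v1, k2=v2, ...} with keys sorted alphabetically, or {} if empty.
Answer: {x=22, y=-14, z=13}

Derivation:
  after event 1 (t=3: DEL z): {}
  after event 2 (t=11: INC x by 9): {x=9}
  after event 3 (t=21: SET y = 14): {x=9, y=14}
  after event 4 (t=27: INC z by 2): {x=9, y=14, z=2}
  after event 5 (t=37: SET x = 7): {x=7, y=14, z=2}
  after event 6 (t=41: SET y = -14): {x=7, y=-14, z=2}
  after event 7 (t=44: INC x by 12): {x=19, y=-14, z=2}
  after event 8 (t=51: DEL z): {x=19, y=-14}
  after event 9 (t=53: INC z by 13): {x=19, y=-14, z=13}
  after event 10 (t=55: INC x by 3): {x=22, y=-14, z=13}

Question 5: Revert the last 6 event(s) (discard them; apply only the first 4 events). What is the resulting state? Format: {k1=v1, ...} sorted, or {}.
Answer: {x=9, y=14, z=2}

Derivation:
Keep first 4 events (discard last 6):
  after event 1 (t=3: DEL z): {}
  after event 2 (t=11: INC x by 9): {x=9}
  after event 3 (t=21: SET y = 14): {x=9, y=14}
  after event 4 (t=27: INC z by 2): {x=9, y=14, z=2}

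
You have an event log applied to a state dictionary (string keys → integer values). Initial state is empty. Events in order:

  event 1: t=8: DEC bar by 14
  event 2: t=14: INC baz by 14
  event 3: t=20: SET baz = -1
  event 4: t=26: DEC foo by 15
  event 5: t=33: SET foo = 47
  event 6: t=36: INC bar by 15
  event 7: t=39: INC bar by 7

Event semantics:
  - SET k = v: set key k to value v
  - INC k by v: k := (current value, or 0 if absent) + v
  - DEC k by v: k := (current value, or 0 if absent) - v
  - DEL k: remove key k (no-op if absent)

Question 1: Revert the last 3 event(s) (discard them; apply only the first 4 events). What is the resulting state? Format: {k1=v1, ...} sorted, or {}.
Keep first 4 events (discard last 3):
  after event 1 (t=8: DEC bar by 14): {bar=-14}
  after event 2 (t=14: INC baz by 14): {bar=-14, baz=14}
  after event 3 (t=20: SET baz = -1): {bar=-14, baz=-1}
  after event 4 (t=26: DEC foo by 15): {bar=-14, baz=-1, foo=-15}

Answer: {bar=-14, baz=-1, foo=-15}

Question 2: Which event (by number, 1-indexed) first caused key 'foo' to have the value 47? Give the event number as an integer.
Answer: 5

Derivation:
Looking for first event where foo becomes 47:
  event 4: foo = -15
  event 5: foo -15 -> 47  <-- first match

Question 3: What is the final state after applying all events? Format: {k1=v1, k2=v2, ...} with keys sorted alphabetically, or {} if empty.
Answer: {bar=8, baz=-1, foo=47}

Derivation:
  after event 1 (t=8: DEC bar by 14): {bar=-14}
  after event 2 (t=14: INC baz by 14): {bar=-14, baz=14}
  after event 3 (t=20: SET baz = -1): {bar=-14, baz=-1}
  after event 4 (t=26: DEC foo by 15): {bar=-14, baz=-1, foo=-15}
  after event 5 (t=33: SET foo = 47): {bar=-14, baz=-1, foo=47}
  after event 6 (t=36: INC bar by 15): {bar=1, baz=-1, foo=47}
  after event 7 (t=39: INC bar by 7): {bar=8, baz=-1, foo=47}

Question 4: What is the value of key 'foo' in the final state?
Track key 'foo' through all 7 events:
  event 1 (t=8: DEC bar by 14): foo unchanged
  event 2 (t=14: INC baz by 14): foo unchanged
  event 3 (t=20: SET baz = -1): foo unchanged
  event 4 (t=26: DEC foo by 15): foo (absent) -> -15
  event 5 (t=33: SET foo = 47): foo -15 -> 47
  event 6 (t=36: INC bar by 15): foo unchanged
  event 7 (t=39: INC bar by 7): foo unchanged
Final: foo = 47

Answer: 47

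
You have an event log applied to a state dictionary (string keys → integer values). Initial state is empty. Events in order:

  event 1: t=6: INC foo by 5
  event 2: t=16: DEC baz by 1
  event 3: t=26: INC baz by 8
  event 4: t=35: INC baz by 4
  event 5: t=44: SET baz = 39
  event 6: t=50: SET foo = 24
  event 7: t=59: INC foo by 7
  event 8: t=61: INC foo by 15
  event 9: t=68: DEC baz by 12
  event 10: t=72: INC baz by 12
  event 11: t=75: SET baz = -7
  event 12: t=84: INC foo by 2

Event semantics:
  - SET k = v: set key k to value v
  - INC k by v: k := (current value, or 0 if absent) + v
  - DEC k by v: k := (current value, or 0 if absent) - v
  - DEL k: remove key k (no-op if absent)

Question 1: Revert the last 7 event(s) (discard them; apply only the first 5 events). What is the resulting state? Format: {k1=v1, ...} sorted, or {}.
Answer: {baz=39, foo=5}

Derivation:
Keep first 5 events (discard last 7):
  after event 1 (t=6: INC foo by 5): {foo=5}
  after event 2 (t=16: DEC baz by 1): {baz=-1, foo=5}
  after event 3 (t=26: INC baz by 8): {baz=7, foo=5}
  after event 4 (t=35: INC baz by 4): {baz=11, foo=5}
  after event 5 (t=44: SET baz = 39): {baz=39, foo=5}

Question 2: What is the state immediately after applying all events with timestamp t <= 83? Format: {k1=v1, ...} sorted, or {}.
Answer: {baz=-7, foo=46}

Derivation:
Apply events with t <= 83 (11 events):
  after event 1 (t=6: INC foo by 5): {foo=5}
  after event 2 (t=16: DEC baz by 1): {baz=-1, foo=5}
  after event 3 (t=26: INC baz by 8): {baz=7, foo=5}
  after event 4 (t=35: INC baz by 4): {baz=11, foo=5}
  after event 5 (t=44: SET baz = 39): {baz=39, foo=5}
  after event 6 (t=50: SET foo = 24): {baz=39, foo=24}
  after event 7 (t=59: INC foo by 7): {baz=39, foo=31}
  after event 8 (t=61: INC foo by 15): {baz=39, foo=46}
  after event 9 (t=68: DEC baz by 12): {baz=27, foo=46}
  after event 10 (t=72: INC baz by 12): {baz=39, foo=46}
  after event 11 (t=75: SET baz = -7): {baz=-7, foo=46}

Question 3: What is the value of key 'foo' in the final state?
Track key 'foo' through all 12 events:
  event 1 (t=6: INC foo by 5): foo (absent) -> 5
  event 2 (t=16: DEC baz by 1): foo unchanged
  event 3 (t=26: INC baz by 8): foo unchanged
  event 4 (t=35: INC baz by 4): foo unchanged
  event 5 (t=44: SET baz = 39): foo unchanged
  event 6 (t=50: SET foo = 24): foo 5 -> 24
  event 7 (t=59: INC foo by 7): foo 24 -> 31
  event 8 (t=61: INC foo by 15): foo 31 -> 46
  event 9 (t=68: DEC baz by 12): foo unchanged
  event 10 (t=72: INC baz by 12): foo unchanged
  event 11 (t=75: SET baz = -7): foo unchanged
  event 12 (t=84: INC foo by 2): foo 46 -> 48
Final: foo = 48

Answer: 48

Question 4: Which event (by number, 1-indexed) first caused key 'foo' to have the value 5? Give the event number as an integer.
Answer: 1

Derivation:
Looking for first event where foo becomes 5:
  event 1: foo (absent) -> 5  <-- first match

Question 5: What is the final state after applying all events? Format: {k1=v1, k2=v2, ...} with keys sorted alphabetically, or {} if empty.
  after event 1 (t=6: INC foo by 5): {foo=5}
  after event 2 (t=16: DEC baz by 1): {baz=-1, foo=5}
  after event 3 (t=26: INC baz by 8): {baz=7, foo=5}
  after event 4 (t=35: INC baz by 4): {baz=11, foo=5}
  after event 5 (t=44: SET baz = 39): {baz=39, foo=5}
  after event 6 (t=50: SET foo = 24): {baz=39, foo=24}
  after event 7 (t=59: INC foo by 7): {baz=39, foo=31}
  after event 8 (t=61: INC foo by 15): {baz=39, foo=46}
  after event 9 (t=68: DEC baz by 12): {baz=27, foo=46}
  after event 10 (t=72: INC baz by 12): {baz=39, foo=46}
  after event 11 (t=75: SET baz = -7): {baz=-7, foo=46}
  after event 12 (t=84: INC foo by 2): {baz=-7, foo=48}

Answer: {baz=-7, foo=48}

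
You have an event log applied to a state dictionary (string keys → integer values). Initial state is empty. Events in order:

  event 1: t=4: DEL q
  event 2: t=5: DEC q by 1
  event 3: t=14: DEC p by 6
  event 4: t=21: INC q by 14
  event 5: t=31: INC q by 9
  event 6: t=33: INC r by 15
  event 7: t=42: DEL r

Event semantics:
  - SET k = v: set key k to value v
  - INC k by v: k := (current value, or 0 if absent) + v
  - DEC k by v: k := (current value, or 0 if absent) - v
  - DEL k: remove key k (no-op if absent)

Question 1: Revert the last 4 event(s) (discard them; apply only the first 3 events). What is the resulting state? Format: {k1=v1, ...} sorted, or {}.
Keep first 3 events (discard last 4):
  after event 1 (t=4: DEL q): {}
  after event 2 (t=5: DEC q by 1): {q=-1}
  after event 3 (t=14: DEC p by 6): {p=-6, q=-1}

Answer: {p=-6, q=-1}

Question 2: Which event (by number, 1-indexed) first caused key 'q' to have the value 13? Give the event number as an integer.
Looking for first event where q becomes 13:
  event 2: q = -1
  event 3: q = -1
  event 4: q -1 -> 13  <-- first match

Answer: 4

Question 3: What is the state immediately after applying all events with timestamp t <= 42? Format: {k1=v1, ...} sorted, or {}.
Answer: {p=-6, q=22}

Derivation:
Apply events with t <= 42 (7 events):
  after event 1 (t=4: DEL q): {}
  after event 2 (t=5: DEC q by 1): {q=-1}
  after event 3 (t=14: DEC p by 6): {p=-6, q=-1}
  after event 4 (t=21: INC q by 14): {p=-6, q=13}
  after event 5 (t=31: INC q by 9): {p=-6, q=22}
  after event 6 (t=33: INC r by 15): {p=-6, q=22, r=15}
  after event 7 (t=42: DEL r): {p=-6, q=22}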